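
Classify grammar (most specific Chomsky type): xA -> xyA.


LHS has context (more than one symbol) and |LHS| ≤ |RHS|
Classification: Type 1 (Context-Sensitive)


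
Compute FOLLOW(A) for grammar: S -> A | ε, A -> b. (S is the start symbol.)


$ ∈ FOLLOW(S). For each A -> αBβ: add FIRST(β)\{ε} to FOLLOW(B); if β nullable, add FOLLOW(A).
FOLLOW(A) = {$}


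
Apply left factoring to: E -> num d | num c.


Common prefix: 'num'
Factored: E -> num E', E' -> d | c


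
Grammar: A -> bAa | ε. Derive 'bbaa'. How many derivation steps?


Derivation: A => bAa => bbAaa => bbaa
Steps: 3


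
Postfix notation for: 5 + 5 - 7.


Left to right (same or higher precedence on left)
Postfix: 5 5 + 7 -


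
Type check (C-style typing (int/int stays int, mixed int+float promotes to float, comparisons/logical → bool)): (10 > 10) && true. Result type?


Operand types: bool && bool
Rule: logical operators take bool operands and yield bool
Result type: bool


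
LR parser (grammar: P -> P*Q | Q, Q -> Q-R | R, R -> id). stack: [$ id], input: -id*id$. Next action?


'id' on top is the handle for R -> id
Action: reduce (R -> id)


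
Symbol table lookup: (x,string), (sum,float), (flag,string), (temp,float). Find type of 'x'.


Lookup 'x' → type string


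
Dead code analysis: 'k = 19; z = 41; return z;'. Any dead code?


k is assigned but never read
Dead: 'k = 19'


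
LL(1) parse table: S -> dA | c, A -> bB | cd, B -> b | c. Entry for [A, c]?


For [A, c]: 'c' ∈ FIRST(cd)
Entry: A -> cd


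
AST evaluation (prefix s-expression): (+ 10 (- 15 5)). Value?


Evaluate inner: (- 15 5) = 10
Evaluate root: (+ 10 10) = 20
Result: 20


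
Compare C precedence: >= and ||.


'>=' is relational (level 7); '||' is logical OR (level 1)
Higher level binds tighter
'>=' has higher precedence than '||'


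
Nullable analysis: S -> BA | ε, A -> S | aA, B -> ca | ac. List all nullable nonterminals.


A nonterminal is nullable iff some alternative derives ε (directly, or every symbol in it is nullable)
Nullable: {A, S}


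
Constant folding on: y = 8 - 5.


8 - 5 = 3 at compile time
Optimized: y = 3


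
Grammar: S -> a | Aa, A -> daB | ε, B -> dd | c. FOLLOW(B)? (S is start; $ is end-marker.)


$ ∈ FOLLOW(S). For each A -> αBβ: add FIRST(β)\{ε} to FOLLOW(B); if β nullable, add FOLLOW(A).
FOLLOW(B) = {a}


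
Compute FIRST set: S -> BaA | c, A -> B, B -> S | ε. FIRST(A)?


Per alternative of A: FIRST(B) = {a, c, ε}
FIRST(A) = {a, c, ε}


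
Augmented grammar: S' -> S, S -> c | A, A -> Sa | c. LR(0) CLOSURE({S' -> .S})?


Start: S' -> .S
For each item with dot before a nonterminal B, add B -> .γ for every B-production
Closure: [S' -> .S, S -> .c, S -> .A, A -> .Sa, A -> .c]


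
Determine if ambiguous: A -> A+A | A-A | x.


'x+x-x' has two parse trees (no precedence encoded between + and -)
Ambiguous


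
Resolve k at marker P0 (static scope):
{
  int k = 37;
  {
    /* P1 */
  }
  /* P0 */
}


k declared in the same block as P0
k = 37


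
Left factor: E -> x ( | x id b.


Common prefix: 'x'
Factored: E -> x E', E' -> ( | id b


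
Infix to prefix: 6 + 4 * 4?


'*' binds tighter: tree is (+ 6 (* 4 4))
Prefix: + 6 * 4 4


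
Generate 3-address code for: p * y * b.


Break into single-operator statements:
t1 = p * y
t2 = t1 * b


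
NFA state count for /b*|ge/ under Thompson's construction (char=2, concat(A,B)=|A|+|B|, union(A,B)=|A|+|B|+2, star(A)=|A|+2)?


Syntax tree has 3 char leaf(s), 1 union(s), 1 star(s)
chars contribute 3×2 = 6; each union adds +2; each star adds +2
Total: 6 + 2 + 2 = 10 states


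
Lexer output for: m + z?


Scan left to right, longest-match per lexeme
Tokens: ID(m), OP(+), ID(z)


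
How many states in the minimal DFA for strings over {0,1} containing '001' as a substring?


KMP-style automaton: 3 progress states + 1 absorbing accept = 4
Minimal DFA: 4 states


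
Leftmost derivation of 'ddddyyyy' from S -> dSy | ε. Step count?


Derivation: S => dSy => ddSyy => dddSyyy => ddddSyyyy => ddddyyyy
Steps: 5


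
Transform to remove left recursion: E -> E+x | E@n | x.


Left-recursive alternatives: E+x, E@n; non-recursive: x
Introduce E': E -> xE', E' -> +xE' | @nE' | ε


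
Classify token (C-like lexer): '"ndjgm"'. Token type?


Pattern: double-quoted sequence
Type: STRING_LITERAL


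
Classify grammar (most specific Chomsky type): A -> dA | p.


Right-linear: every RHS is a terminal or a terminal followed by one nonterminal
Classification: Type 3 (Regular)


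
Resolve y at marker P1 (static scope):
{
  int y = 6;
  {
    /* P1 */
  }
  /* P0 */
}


P1's block does not declare y; resolves to the enclosing declaration at depth 0
y = 6


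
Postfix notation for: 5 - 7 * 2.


* has higher precedence, evaluate 7*2 first
Postfix: 5 7 2 * -


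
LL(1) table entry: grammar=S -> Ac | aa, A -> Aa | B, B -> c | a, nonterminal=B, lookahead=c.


For [B, c]: 'c' ∈ FIRST(c)
Entry: B -> c


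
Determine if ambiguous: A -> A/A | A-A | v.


'v/v-v' has two parse trees (no precedence encoded between / and -)
Ambiguous


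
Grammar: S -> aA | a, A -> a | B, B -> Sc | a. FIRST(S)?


Per alternative of S: FIRST(aA) = {a}; FIRST(a) = {a}
FIRST(S) = {a}


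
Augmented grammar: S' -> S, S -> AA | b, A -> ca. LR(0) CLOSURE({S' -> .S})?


Start: S' -> .S
For each item with dot before a nonterminal B, add B -> .γ for every B-production
Closure: [S' -> .S, S -> .AA, S -> .b, A -> .ca]


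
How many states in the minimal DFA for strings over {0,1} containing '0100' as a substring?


KMP-style automaton: 4 progress states + 1 absorbing accept = 5
Minimal DFA: 5 states


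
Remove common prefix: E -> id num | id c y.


Common prefix: 'id'
Factored: E -> id E', E' -> num | c y


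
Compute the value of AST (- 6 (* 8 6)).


Evaluate inner: (* 8 6) = 48
Evaluate root: (- 6 48) = -42
Result: -42


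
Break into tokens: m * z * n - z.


Scan left to right, longest-match per lexeme
Tokens: ID(m), OP(*), ID(z), OP(*), ID(n), OP(-), ID(z)


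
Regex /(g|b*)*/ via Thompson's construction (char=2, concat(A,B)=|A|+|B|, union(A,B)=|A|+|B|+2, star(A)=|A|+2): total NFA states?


Syntax tree has 2 char leaf(s), 1 union(s), 2 star(s)
chars contribute 2×2 = 4; each union adds +2; each star adds +2
Total: 4 + 2 + 4 = 10 states


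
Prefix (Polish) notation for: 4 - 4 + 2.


left-to-right (same/higher precedence on left): tree is (+ (- 4 4) 2)
Prefix: + - 4 4 2


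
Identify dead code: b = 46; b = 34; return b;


first assignment to b is overwritten before any read
Dead: 'b = 46'


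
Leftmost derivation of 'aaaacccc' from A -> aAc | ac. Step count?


Derivation: A => aAc => aaAcc => aaaAccc => aaaacccc
Steps: 4


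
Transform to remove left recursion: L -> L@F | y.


Left-recursive alternatives: L@F; non-recursive: y
Introduce L': L -> yL', L' -> @FL' | ε


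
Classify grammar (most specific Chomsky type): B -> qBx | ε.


Single nonterminal LHS, but q^n x^n is not regular
Classification: Type 2 (Context-Free)


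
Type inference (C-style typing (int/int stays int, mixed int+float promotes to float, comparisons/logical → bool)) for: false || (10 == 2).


Operand types: bool || bool
Rule: logical operators take bool operands and yield bool
Result type: bool


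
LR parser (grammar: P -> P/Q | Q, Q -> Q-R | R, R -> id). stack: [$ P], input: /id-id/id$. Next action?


shift '/' to continue P -> P/Q
Action: shift


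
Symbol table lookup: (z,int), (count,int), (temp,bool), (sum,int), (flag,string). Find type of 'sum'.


Lookup 'sum' → type int


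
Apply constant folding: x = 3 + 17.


3 + 17 = 20 at compile time
Optimized: x = 20


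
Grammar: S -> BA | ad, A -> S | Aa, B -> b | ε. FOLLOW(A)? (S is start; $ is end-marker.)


$ ∈ FOLLOW(S). For each A -> αBβ: add FIRST(β)\{ε} to FOLLOW(B); if β nullable, add FOLLOW(A).
FOLLOW(A) = {$, a}


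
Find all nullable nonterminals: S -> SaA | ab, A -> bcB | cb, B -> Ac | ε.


A nonterminal is nullable iff some alternative derives ε (directly, or every symbol in it is nullable)
Nullable: {B}


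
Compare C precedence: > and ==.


'>' is relational (level 7); '==' is equality (level 6)
Higher level binds tighter
'>' has higher precedence than '=='


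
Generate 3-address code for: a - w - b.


Break into single-operator statements:
t1 = a - w
t2 = t1 - b


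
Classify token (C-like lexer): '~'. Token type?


Pattern: operator symbol
Type: OPERATOR


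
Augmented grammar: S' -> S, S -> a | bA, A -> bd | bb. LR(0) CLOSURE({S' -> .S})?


Start: S' -> .S
For each item with dot before a nonterminal B, add B -> .γ for every B-production
Closure: [S' -> .S, S -> .a, S -> .bA]


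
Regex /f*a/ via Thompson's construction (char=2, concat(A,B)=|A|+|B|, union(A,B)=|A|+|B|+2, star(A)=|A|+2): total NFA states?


Syntax tree has 2 char leaf(s), 0 union(s), 1 star(s)
chars contribute 2×2 = 4; each union adds +2; each star adds +2
Total: 4 + 0 + 2 = 6 states


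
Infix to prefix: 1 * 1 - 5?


left-to-right (same/higher precedence on left): tree is (- (* 1 1) 5)
Prefix: - * 1 1 5


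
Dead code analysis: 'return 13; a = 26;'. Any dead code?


statement follows a return and is unreachable
Dead: 'a = 26'


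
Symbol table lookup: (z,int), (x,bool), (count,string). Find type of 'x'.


Lookup 'x' → type bool


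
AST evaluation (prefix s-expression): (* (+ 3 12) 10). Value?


Evaluate inner: (+ 3 12) = 15
Evaluate root: (* 15 10) = 150
Result: 150


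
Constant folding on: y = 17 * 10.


17 * 10 = 170 at compile time
Optimized: y = 170


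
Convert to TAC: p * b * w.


Break into single-operator statements:
t1 = p * b
t2 = t1 * w


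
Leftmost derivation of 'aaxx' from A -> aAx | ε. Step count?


Derivation: A => aAx => aaAxx => aaxx
Steps: 3


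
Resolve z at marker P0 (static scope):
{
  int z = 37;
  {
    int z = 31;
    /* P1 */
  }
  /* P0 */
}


z declared in the same block as P0
z = 37


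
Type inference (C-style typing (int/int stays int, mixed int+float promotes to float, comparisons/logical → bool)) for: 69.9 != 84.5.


Operand types: float != float
Rule: comparison yields bool
Result type: bool


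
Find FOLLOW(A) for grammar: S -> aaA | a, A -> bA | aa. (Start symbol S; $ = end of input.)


$ ∈ FOLLOW(S). For each A -> αBβ: add FIRST(β)\{ε} to FOLLOW(B); if β nullable, add FOLLOW(A).
FOLLOW(A) = {$}


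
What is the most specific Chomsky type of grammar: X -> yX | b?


Right-linear: every RHS is a terminal or a terminal followed by one nonterminal
Classification: Type 3 (Regular)


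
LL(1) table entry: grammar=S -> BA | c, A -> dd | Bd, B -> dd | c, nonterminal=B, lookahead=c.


For [B, c]: 'c' ∈ FIRST(c)
Entry: B -> c


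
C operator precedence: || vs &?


'&' is bitwise AND (level 5); '||' is logical OR (level 1)
Higher level binds tighter
'&' has higher precedence than '||'


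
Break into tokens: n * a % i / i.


Scan left to right, longest-match per lexeme
Tokens: ID(n), OP(*), ID(a), OP(%), ID(i), OP(/), ID(i)


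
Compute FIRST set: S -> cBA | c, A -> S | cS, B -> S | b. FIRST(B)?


Per alternative of B: FIRST(S) = {c}; FIRST(b) = {b}
FIRST(B) = {b, c}


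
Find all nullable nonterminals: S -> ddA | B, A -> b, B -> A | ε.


A nonterminal is nullable iff some alternative derives ε (directly, or every symbol in it is nullable)
Nullable: {B, S}


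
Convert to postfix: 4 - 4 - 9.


Left to right (same or higher precedence on left)
Postfix: 4 4 - 9 -


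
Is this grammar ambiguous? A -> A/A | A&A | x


'x/x&x' has two parse trees (no precedence encoded between / and &)
Ambiguous


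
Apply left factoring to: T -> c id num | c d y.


Common prefix: 'c'
Factored: T -> c T', T' -> id num | d y


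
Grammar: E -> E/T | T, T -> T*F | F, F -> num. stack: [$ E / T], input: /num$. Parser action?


handle 'E/T' on top; lookahead ∈ FOLLOW(E) = {/, $}
Action: reduce (E -> E/T)


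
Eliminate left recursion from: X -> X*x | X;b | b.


Left-recursive alternatives: X*x, X;b; non-recursive: b
Introduce X': X -> bX', X' -> *xX' | ;bX' | ε


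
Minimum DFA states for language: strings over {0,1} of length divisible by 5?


Track length mod 5: states 0..4, accept at 0
Minimal DFA: 5 states


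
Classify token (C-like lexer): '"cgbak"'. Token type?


Pattern: double-quoted sequence
Type: STRING_LITERAL


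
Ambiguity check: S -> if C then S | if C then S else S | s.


dangling else: 'if C then if C then s else s' parses two ways
Ambiguous


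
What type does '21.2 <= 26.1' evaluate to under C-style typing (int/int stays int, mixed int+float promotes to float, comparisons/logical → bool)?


Operand types: float <= float
Rule: comparison yields bool
Result type: bool


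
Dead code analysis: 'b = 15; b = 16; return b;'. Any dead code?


first assignment to b is overwritten before any read
Dead: 'b = 15'


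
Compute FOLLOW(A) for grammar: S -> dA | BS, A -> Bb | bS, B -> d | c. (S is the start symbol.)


$ ∈ FOLLOW(S). For each A -> αBβ: add FIRST(β)\{ε} to FOLLOW(B); if β nullable, add FOLLOW(A).
FOLLOW(A) = {$}


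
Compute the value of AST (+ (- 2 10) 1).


Evaluate inner: (- 2 10) = -8
Evaluate root: (+ -8 1) = -7
Result: -7


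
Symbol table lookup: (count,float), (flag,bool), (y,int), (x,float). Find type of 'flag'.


Lookup 'flag' → type bool


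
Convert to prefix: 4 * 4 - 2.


left-to-right (same/higher precedence on left): tree is (- (* 4 4) 2)
Prefix: - * 4 4 2


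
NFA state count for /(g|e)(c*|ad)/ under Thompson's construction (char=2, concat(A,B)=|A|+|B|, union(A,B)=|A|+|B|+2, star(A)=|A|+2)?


Syntax tree has 5 char leaf(s), 2 union(s), 1 star(s)
chars contribute 5×2 = 10; each union adds +2; each star adds +2
Total: 10 + 4 + 2 = 16 states


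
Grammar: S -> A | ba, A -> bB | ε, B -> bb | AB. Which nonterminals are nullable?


A nonterminal is nullable iff some alternative derives ε (directly, or every symbol in it is nullable)
Nullable: {A, S}


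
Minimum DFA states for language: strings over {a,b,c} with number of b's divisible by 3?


Track (count of b) mod 3: states 0..2, accept at 0
Minimal DFA: 3 states


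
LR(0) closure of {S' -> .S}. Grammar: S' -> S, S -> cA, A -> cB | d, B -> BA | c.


Start: S' -> .S
For each item with dot before a nonterminal B, add B -> .γ for every B-production
Closure: [S' -> .S, S -> .cA]


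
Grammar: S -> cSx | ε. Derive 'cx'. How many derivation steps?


Derivation: S => cSx => cx
Steps: 2


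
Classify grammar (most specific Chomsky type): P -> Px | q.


Left-linear: every RHS is a terminal or one nonterminal followed by a terminal
Classification: Type 3 (Regular)


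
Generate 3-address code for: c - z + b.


Break into single-operator statements:
t1 = c - z
t2 = t1 + b


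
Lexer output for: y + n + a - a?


Scan left to right, longest-match per lexeme
Tokens: ID(y), OP(+), ID(n), OP(+), ID(a), OP(-), ID(a)


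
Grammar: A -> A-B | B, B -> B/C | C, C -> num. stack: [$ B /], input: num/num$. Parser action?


no handle; shift 'num'
Action: shift


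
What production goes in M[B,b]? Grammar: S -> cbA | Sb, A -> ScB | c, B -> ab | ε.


For [B, b]: ε is nullable and 'b' ∈ FOLLOW(B)
Entry: B -> ε


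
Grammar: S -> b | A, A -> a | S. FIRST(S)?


Per alternative of S: FIRST(b) = {b}; FIRST(A) = {a, b}
FIRST(S) = {a, b}


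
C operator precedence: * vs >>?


'*' is multiplicative (level 10); '>>' is shift (level 8)
Higher level binds tighter
'*' has higher precedence than '>>'


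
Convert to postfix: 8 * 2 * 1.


Left to right (same or higher precedence on left)
Postfix: 8 2 * 1 *


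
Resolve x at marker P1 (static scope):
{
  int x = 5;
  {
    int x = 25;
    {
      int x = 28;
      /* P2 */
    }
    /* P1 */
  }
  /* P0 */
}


x declared in the same block as P1
x = 25


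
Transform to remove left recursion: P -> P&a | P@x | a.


Left-recursive alternatives: P&a, P@x; non-recursive: a
Introduce P': P -> aP', P' -> &aP' | @xP' | ε


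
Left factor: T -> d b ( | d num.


Common prefix: 'd'
Factored: T -> d T', T' -> b ( | num


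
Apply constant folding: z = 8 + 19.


8 + 19 = 27 at compile time
Optimized: z = 27


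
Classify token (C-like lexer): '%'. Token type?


Pattern: operator symbol
Type: OPERATOR


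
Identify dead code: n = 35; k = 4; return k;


n is assigned but never read
Dead: 'n = 35'


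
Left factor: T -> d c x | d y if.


Common prefix: 'd'
Factored: T -> d T', T' -> c x | y if


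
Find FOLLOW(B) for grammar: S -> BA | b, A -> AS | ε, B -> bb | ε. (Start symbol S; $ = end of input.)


$ ∈ FOLLOW(S). For each A -> αBβ: add FIRST(β)\{ε} to FOLLOW(B); if β nullable, add FOLLOW(A).
FOLLOW(B) = {$, b}


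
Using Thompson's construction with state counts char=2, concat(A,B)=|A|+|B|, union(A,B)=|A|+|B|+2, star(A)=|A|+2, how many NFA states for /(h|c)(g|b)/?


Syntax tree has 4 char leaf(s), 2 union(s), 0 star(s)
chars contribute 4×2 = 8; each union adds +2; each star adds +2
Total: 8 + 4 + 0 = 12 states


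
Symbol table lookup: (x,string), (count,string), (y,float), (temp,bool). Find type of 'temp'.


Lookup 'temp' → type bool


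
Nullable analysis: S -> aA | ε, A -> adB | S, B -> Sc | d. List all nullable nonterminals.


A nonterminal is nullable iff some alternative derives ε (directly, or every symbol in it is nullable)
Nullable: {A, S}


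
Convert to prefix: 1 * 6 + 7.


left-to-right (same/higher precedence on left): tree is (+ (* 1 6) 7)
Prefix: + * 1 6 7


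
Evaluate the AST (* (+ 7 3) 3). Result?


Evaluate inner: (+ 7 3) = 10
Evaluate root: (* 10 3) = 30
Result: 30


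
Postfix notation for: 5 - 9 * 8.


* has higher precedence, evaluate 9*8 first
Postfix: 5 9 8 * -


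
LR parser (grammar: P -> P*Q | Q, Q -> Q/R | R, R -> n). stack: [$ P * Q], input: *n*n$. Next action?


handle 'P*Q' on top; lookahead ∈ FOLLOW(P) = {*, $}
Action: reduce (P -> P*Q)


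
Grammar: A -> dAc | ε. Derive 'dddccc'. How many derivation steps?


Derivation: A => dAc => ddAcc => dddAccc => dddccc
Steps: 4


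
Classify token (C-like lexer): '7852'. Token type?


Pattern: digits only
Type: INTEGER_LITERAL


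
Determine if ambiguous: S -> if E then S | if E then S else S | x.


dangling else: 'if E then if E then x else x' parses two ways
Ambiguous


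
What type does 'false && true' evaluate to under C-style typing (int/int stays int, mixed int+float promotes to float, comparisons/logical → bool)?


Operand types: bool && bool
Rule: logical operators take bool operands and yield bool
Result type: bool


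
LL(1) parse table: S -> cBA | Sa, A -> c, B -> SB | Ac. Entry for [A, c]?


For [A, c]: 'c' ∈ FIRST(c)
Entry: A -> c


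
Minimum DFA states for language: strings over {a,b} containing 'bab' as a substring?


KMP-style automaton: 3 progress states + 1 absorbing accept = 4
Minimal DFA: 4 states


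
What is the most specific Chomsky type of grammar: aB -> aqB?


LHS has context (more than one symbol) and |LHS| ≤ |RHS|
Classification: Type 1 (Context-Sensitive)


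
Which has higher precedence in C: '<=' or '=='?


'<=' is relational (level 7); '==' is equality (level 6)
Higher level binds tighter
'<=' has higher precedence than '=='


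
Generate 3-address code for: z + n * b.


Break into single-operator statements:
t1 = n * b
t2 = z + t1


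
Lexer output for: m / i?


Scan left to right, longest-match per lexeme
Tokens: ID(m), OP(/), ID(i)


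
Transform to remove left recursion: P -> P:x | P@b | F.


Left-recursive alternatives: P:x, P@b; non-recursive: F
Introduce P': P -> FP', P' -> :xP' | @bP' | ε


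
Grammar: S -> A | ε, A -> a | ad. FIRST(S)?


Per alternative of S: FIRST(A) = {a}; FIRST(ε) = {ε}
FIRST(S) = {a, ε}


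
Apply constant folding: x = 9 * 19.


9 * 19 = 171 at compile time
Optimized: x = 171


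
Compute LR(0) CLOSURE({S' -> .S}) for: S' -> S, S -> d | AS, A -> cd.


Start: S' -> .S
For each item with dot before a nonterminal B, add B -> .γ for every B-production
Closure: [S' -> .S, S -> .d, S -> .AS, A -> .cd]


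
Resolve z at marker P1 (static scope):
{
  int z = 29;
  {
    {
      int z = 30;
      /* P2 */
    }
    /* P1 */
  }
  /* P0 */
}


P1's block does not declare z; resolves to the enclosing declaration at depth 0
z = 29


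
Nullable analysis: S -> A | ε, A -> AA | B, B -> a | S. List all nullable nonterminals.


A nonterminal is nullable iff some alternative derives ε (directly, or every symbol in it is nullable)
Nullable: {A, B, S}


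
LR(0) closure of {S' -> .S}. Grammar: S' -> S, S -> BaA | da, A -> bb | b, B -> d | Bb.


Start: S' -> .S
For each item with dot before a nonterminal B, add B -> .γ for every B-production
Closure: [S' -> .S, S -> .BaA, S -> .da, B -> .d, B -> .Bb]


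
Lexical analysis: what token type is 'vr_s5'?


Pattern: letter/underscore followed by alphanumerics, not a keyword
Type: IDENTIFIER


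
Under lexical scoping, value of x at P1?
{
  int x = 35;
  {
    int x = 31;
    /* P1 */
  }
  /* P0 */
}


x declared in the same block as P1
x = 31


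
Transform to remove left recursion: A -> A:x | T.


Left-recursive alternatives: A:x; non-recursive: T
Introduce A': A -> TA', A' -> :xA' | ε


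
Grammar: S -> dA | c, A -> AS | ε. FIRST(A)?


Per alternative of A: FIRST(AS) = {c, d}; FIRST(ε) = {ε}
FIRST(A) = {c, d, ε}


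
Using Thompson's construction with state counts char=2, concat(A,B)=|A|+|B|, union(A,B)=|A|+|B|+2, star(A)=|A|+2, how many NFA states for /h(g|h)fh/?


Syntax tree has 5 char leaf(s), 1 union(s), 0 star(s)
chars contribute 5×2 = 10; each union adds +2; each star adds +2
Total: 10 + 2 + 0 = 12 states


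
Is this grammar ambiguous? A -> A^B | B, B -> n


precedence layered via separate nonterminal B: deterministic
Unambiguous


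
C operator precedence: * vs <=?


'*' is multiplicative (level 10); '<=' is relational (level 7)
Higher level binds tighter
'*' has higher precedence than '<='


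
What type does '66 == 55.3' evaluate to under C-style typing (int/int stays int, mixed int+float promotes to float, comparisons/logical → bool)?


Operand types: int == float
Rule: comparison yields bool
Result type: bool


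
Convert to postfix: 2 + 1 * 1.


* has higher precedence, evaluate 1*1 first
Postfix: 2 1 1 * +


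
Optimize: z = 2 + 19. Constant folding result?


2 + 19 = 21 at compile time
Optimized: z = 21


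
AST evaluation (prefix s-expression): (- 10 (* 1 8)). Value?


Evaluate inner: (* 1 8) = 8
Evaluate root: (- 10 8) = 2
Result: 2


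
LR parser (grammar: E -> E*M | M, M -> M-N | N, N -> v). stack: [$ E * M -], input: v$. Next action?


no handle; shift 'v'
Action: shift


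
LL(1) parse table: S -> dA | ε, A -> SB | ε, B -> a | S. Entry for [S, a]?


For [S, a]: ε is nullable and 'a' ∈ FOLLOW(S)
Entry: S -> ε


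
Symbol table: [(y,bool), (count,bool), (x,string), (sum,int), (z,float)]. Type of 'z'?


Lookup 'z' → type float


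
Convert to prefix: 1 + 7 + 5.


left-to-right (same/higher precedence on left): tree is (+ (+ 1 7) 5)
Prefix: + + 1 7 5


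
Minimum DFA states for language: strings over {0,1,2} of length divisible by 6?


Track length mod 6: states 0..5, accept at 0
Minimal DFA: 6 states


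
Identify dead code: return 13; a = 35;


statement follows a return and is unreachable
Dead: 'a = 35'


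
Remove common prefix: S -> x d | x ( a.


Common prefix: 'x'
Factored: S -> x S', S' -> d | ( a


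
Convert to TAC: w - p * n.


Break into single-operator statements:
t1 = p * n
t2 = w - t1


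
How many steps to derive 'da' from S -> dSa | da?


Derivation: S => da
Steps: 1


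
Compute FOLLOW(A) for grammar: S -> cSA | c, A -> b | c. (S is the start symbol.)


$ ∈ FOLLOW(S). For each A -> αBβ: add FIRST(β)\{ε} to FOLLOW(B); if β nullable, add FOLLOW(A).
FOLLOW(A) = {$, b, c}


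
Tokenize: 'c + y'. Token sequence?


Scan left to right, longest-match per lexeme
Tokens: ID(c), OP(+), ID(y)


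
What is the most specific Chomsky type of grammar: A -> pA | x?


Right-linear: every RHS is a terminal or a terminal followed by one nonterminal
Classification: Type 3 (Regular)


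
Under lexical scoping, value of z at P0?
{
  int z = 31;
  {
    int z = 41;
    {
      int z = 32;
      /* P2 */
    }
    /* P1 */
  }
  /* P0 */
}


z declared in the same block as P0
z = 31


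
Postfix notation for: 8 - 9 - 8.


Left to right (same or higher precedence on left)
Postfix: 8 9 - 8 -


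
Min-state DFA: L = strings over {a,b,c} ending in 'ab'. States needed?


Track the longest suffix of input matching a prefix of 'ab': 3 classes (prefixes of length 0..2)
Minimal DFA: 3 states


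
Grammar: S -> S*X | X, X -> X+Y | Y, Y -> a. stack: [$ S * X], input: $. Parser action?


handle 'S*X' on top; lookahead ∈ FOLLOW(S) = {*, $}
Action: reduce (S -> S*X)


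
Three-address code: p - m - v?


Break into single-operator statements:
t1 = p - m
t2 = t1 - v


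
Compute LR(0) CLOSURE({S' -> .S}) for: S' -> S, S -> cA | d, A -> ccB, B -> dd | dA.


Start: S' -> .S
For each item with dot before a nonterminal B, add B -> .γ for every B-production
Closure: [S' -> .S, S -> .cA, S -> .d]


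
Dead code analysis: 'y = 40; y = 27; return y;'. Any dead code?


first assignment to y is overwritten before any read
Dead: 'y = 40'


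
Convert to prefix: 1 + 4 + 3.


left-to-right (same/higher precedence on left): tree is (+ (+ 1 4) 3)
Prefix: + + 1 4 3


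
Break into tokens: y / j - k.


Scan left to right, longest-match per lexeme
Tokens: ID(y), OP(/), ID(j), OP(-), ID(k)


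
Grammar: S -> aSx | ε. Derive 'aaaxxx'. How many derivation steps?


Derivation: S => aSx => aaSxx => aaaSxxx => aaaxxx
Steps: 4


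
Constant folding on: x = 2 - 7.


2 - 7 = -5 at compile time
Optimized: x = -5


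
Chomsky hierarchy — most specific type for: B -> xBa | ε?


Single nonterminal LHS, but x^n a^n is not regular
Classification: Type 2 (Context-Free)


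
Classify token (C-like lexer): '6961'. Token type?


Pattern: digits only
Type: INTEGER_LITERAL


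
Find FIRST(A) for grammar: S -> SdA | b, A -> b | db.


Per alternative of A: FIRST(b) = {b}; FIRST(db) = {d}
FIRST(A) = {b, d}


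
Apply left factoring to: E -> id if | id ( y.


Common prefix: 'id'
Factored: E -> id E', E' -> if | ( y


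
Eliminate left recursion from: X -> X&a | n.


Left-recursive alternatives: X&a; non-recursive: n
Introduce X': X -> nX', X' -> &aX' | ε


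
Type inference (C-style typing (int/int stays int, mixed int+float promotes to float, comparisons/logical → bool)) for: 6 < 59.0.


Operand types: int < float
Rule: comparison yields bool
Result type: bool


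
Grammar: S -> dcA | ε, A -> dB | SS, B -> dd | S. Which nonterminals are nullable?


A nonterminal is nullable iff some alternative derives ε (directly, or every symbol in it is nullable)
Nullable: {A, B, S}


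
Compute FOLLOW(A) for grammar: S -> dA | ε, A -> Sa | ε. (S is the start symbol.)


$ ∈ FOLLOW(S). For each A -> αBβ: add FIRST(β)\{ε} to FOLLOW(B); if β nullable, add FOLLOW(A).
FOLLOW(A) = {$, a}


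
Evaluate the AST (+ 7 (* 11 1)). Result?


Evaluate inner: (* 11 1) = 11
Evaluate root: (+ 7 11) = 18
Result: 18


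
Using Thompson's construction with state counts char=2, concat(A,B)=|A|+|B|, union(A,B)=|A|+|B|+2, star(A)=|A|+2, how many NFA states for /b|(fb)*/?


Syntax tree has 3 char leaf(s), 1 union(s), 1 star(s)
chars contribute 3×2 = 6; each union adds +2; each star adds +2
Total: 6 + 2 + 2 = 10 states


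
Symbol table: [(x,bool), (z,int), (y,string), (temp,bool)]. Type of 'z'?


Lookup 'z' → type int


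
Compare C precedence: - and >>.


'-' is additive (level 9); '>>' is shift (level 8)
Higher level binds tighter
'-' has higher precedence than '>>'


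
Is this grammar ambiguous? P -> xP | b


right-linear, alternatives start with distinct terminals 'x' vs 'b': unique leftmost derivation
Unambiguous


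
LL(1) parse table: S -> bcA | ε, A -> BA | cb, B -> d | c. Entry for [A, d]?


For [A, d]: 'd' ∈ FIRST(BA)
Entry: A -> BA


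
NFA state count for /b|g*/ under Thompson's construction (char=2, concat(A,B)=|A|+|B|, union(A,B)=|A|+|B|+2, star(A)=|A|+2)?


Syntax tree has 2 char leaf(s), 1 union(s), 1 star(s)
chars contribute 2×2 = 4; each union adds +2; each star adds +2
Total: 4 + 2 + 2 = 8 states


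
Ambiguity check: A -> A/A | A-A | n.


'n/n-n' has two parse trees (no precedence encoded between / and -)
Ambiguous


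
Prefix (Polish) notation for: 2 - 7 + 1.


left-to-right (same/higher precedence on left): tree is (+ (- 2 7) 1)
Prefix: + - 2 7 1


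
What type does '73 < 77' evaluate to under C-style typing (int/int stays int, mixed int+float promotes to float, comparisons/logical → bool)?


Operand types: int < int
Rule: comparison yields bool
Result type: bool


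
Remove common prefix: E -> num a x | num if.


Common prefix: 'num'
Factored: E -> num E', E' -> a x | if


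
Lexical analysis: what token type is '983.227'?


Pattern: digits with a decimal point
Type: FLOAT_LITERAL


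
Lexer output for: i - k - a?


Scan left to right, longest-match per lexeme
Tokens: ID(i), OP(-), ID(k), OP(-), ID(a)


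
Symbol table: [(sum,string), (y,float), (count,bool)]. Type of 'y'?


Lookup 'y' → type float


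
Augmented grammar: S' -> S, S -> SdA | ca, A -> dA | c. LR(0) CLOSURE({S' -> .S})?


Start: S' -> .S
For each item with dot before a nonterminal B, add B -> .γ for every B-production
Closure: [S' -> .S, S -> .SdA, S -> .ca]


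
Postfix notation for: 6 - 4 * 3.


* has higher precedence, evaluate 4*3 first
Postfix: 6 4 3 * -


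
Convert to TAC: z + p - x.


Break into single-operator statements:
t1 = z + p
t2 = t1 - x


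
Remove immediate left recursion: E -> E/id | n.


Left-recursive alternatives: E/id; non-recursive: n
Introduce E': E -> nE', E' -> /idE' | ε


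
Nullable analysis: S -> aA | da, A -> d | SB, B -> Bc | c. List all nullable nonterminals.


A nonterminal is nullable iff some alternative derives ε (directly, or every symbol in it is nullable)
Nullable: {}


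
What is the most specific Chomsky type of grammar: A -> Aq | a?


Left-linear: every RHS is a terminal or one nonterminal followed by a terminal
Classification: Type 3 (Regular)


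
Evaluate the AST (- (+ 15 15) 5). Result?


Evaluate inner: (+ 15 15) = 30
Evaluate root: (- 30 5) = 25
Result: 25


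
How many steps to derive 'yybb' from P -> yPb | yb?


Derivation: P => yPb => yybb
Steps: 2


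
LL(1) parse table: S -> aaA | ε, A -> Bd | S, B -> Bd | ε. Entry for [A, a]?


For [A, a]: 'a' ∈ FIRST(S)
Entry: A -> S


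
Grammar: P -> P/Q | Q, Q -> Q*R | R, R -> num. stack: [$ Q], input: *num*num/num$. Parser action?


shift '*' to continue Q -> Q*R
Action: shift


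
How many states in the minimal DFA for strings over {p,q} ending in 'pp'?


Track the longest suffix of input matching a prefix of 'pp': 3 classes (prefixes of length 0..2)
Minimal DFA: 3 states


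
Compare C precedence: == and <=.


'<=' is relational (level 7); '==' is equality (level 6)
Higher level binds tighter
'<=' has higher precedence than '=='


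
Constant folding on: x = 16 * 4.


16 * 4 = 64 at compile time
Optimized: x = 64


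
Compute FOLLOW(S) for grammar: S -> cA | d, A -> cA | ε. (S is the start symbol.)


$ ∈ FOLLOW(S). For each A -> αBβ: add FIRST(β)\{ε} to FOLLOW(B); if β nullable, add FOLLOW(A).
FOLLOW(S) = {$}


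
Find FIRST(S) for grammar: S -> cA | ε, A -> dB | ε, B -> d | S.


Per alternative of S: FIRST(cA) = {c}; FIRST(ε) = {ε}
FIRST(S) = {c, ε}


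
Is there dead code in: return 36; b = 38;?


statement follows a return and is unreachable
Dead: 'b = 38'


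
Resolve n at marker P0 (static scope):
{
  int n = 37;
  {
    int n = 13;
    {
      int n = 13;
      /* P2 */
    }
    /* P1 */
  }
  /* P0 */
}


n declared in the same block as P0
n = 37


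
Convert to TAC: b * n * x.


Break into single-operator statements:
t1 = b * n
t2 = t1 * x


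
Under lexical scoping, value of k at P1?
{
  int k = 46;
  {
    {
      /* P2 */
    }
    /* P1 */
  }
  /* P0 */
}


P1's block does not declare k; resolves to the enclosing declaration at depth 0
k = 46


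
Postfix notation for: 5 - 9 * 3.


* has higher precedence, evaluate 9*3 first
Postfix: 5 9 3 * -


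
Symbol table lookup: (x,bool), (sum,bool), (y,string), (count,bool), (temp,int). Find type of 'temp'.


Lookup 'temp' → type int


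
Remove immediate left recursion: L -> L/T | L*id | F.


Left-recursive alternatives: L/T, L*id; non-recursive: F
Introduce L': L -> FL', L' -> /TL' | *idL' | ε


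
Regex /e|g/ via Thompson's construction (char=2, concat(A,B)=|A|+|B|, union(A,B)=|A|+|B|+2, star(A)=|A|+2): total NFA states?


Syntax tree has 2 char leaf(s), 1 union(s), 0 star(s)
chars contribute 2×2 = 4; each union adds +2; each star adds +2
Total: 4 + 2 + 0 = 6 states


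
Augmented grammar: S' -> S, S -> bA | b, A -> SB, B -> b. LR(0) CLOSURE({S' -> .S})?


Start: S' -> .S
For each item with dot before a nonterminal B, add B -> .γ for every B-production
Closure: [S' -> .S, S -> .bA, S -> .b]


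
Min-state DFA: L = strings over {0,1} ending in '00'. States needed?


Track the longest suffix of input matching a prefix of '00': 3 classes (prefixes of length 0..2)
Minimal DFA: 3 states


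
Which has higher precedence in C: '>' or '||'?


'>' is relational (level 7); '||' is logical OR (level 1)
Higher level binds tighter
'>' has higher precedence than '||'


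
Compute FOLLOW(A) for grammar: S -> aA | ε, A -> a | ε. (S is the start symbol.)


$ ∈ FOLLOW(S). For each A -> αBβ: add FIRST(β)\{ε} to FOLLOW(B); if β nullable, add FOLLOW(A).
FOLLOW(A) = {$}


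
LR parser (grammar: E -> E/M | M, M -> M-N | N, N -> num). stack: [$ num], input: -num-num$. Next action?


'num' on top is the handle for N -> num
Action: reduce (N -> num)


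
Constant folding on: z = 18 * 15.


18 * 15 = 270 at compile time
Optimized: z = 270


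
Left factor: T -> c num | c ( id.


Common prefix: 'c'
Factored: T -> c T', T' -> num | ( id


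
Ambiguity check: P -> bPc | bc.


balanced b^n…c^n: each string has a unique parse
Unambiguous


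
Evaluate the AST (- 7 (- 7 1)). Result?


Evaluate inner: (- 7 1) = 6
Evaluate root: (- 7 6) = 1
Result: 1


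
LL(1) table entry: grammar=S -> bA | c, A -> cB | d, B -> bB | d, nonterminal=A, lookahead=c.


For [A, c]: 'c' ∈ FIRST(cB)
Entry: A -> cB


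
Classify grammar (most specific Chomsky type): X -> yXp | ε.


Single nonterminal LHS, but y^n p^n is not regular
Classification: Type 2 (Context-Free)


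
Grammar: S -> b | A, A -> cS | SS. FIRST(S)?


Per alternative of S: FIRST(b) = {b}; FIRST(A) = {b, c}
FIRST(S) = {b, c}


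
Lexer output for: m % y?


Scan left to right, longest-match per lexeme
Tokens: ID(m), OP(%), ID(y)


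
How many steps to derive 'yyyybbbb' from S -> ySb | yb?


Derivation: S => ySb => yySbb => yyySbbb => yyyybbbb
Steps: 4


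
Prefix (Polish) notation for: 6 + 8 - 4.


left-to-right (same/higher precedence on left): tree is (- (+ 6 8) 4)
Prefix: - + 6 8 4


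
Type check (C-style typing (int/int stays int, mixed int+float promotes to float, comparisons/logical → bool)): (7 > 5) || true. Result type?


Operand types: bool || bool
Rule: logical operators take bool operands and yield bool
Result type: bool


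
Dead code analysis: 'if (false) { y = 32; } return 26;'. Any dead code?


condition is constant false, so the whole block is unreachable
Dead: 'if (false) { y = 32; }'


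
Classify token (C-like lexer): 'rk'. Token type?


Pattern: letter/underscore followed by alphanumerics, not a keyword
Type: IDENTIFIER


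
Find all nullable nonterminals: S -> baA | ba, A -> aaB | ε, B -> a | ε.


A nonterminal is nullable iff some alternative derives ε (directly, or every symbol in it is nullable)
Nullable: {A, B}


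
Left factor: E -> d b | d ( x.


Common prefix: 'd'
Factored: E -> d E', E' -> b | ( x


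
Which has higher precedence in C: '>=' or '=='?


'>=' is relational (level 7); '==' is equality (level 6)
Higher level binds tighter
'>=' has higher precedence than '=='


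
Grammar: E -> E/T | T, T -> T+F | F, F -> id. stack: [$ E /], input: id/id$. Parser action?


no handle ('E/' is not any RHS); shift 'id'
Action: shift


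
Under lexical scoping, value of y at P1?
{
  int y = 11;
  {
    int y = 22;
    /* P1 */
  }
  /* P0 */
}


y declared in the same block as P1
y = 22


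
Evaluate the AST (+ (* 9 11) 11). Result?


Evaluate inner: (* 9 11) = 99
Evaluate root: (+ 99 11) = 110
Result: 110


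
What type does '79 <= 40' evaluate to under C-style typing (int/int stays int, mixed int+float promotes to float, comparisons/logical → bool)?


Operand types: int <= int
Rule: comparison yields bool
Result type: bool


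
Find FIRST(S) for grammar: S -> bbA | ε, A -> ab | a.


Per alternative of S: FIRST(bbA) = {b}; FIRST(ε) = {ε}
FIRST(S) = {b, ε}


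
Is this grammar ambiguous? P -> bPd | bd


balanced b^n…d^n: each string has a unique parse
Unambiguous


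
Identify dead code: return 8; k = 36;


statement follows a return and is unreachable
Dead: 'k = 36'


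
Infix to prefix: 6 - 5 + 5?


left-to-right (same/higher precedence on left): tree is (+ (- 6 5) 5)
Prefix: + - 6 5 5


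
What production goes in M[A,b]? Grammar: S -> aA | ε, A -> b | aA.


For [A, b]: 'b' ∈ FIRST(b)
Entry: A -> b


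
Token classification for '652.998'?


Pattern: digits with a decimal point
Type: FLOAT_LITERAL


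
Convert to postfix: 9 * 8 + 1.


Left to right (same or higher precedence on left)
Postfix: 9 8 * 1 +


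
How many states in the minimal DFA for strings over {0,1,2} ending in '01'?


Track the longest suffix of input matching a prefix of '01': 3 classes (prefixes of length 0..2)
Minimal DFA: 3 states


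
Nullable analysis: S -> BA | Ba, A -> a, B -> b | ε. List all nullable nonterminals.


A nonterminal is nullable iff some alternative derives ε (directly, or every symbol in it is nullable)
Nullable: {B}


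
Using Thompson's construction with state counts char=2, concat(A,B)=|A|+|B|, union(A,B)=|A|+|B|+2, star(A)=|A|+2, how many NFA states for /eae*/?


Syntax tree has 3 char leaf(s), 0 union(s), 1 star(s)
chars contribute 3×2 = 6; each union adds +2; each star adds +2
Total: 6 + 0 + 2 = 8 states
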